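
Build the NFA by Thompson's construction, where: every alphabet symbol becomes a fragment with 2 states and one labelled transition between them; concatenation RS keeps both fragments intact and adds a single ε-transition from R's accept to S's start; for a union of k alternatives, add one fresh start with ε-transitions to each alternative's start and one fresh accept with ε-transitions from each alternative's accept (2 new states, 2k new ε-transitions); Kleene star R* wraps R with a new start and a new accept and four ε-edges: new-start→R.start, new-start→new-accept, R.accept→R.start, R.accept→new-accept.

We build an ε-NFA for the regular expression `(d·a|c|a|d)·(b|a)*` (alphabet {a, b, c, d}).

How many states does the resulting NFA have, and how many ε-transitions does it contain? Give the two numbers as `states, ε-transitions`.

20, 18

Bottom-up over the parse tree:
Each of the 7 symbol leaves contributes 2 states and 0 ε-transitions.
  d·a → 4 states, 1 ε-transition
  d·a|c|a|d → 12 states, 9 ε-transitions
  b|a → 6 states, 4 ε-transitions
  (b|a)* → 8 states, 8 ε-transitions
  (d·a|c|a|d)·(b|a)* → 20 states, 18 ε-transitions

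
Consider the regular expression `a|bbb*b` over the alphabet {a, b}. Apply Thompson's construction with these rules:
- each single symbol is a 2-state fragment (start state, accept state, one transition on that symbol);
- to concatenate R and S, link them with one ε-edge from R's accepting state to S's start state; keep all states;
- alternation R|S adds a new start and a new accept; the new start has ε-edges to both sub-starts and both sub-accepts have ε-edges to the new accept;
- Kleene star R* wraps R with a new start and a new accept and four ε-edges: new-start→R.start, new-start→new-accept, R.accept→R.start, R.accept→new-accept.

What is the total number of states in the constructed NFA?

Recursing over subexpressions:
Each of the 5 symbol leaves contributes a 2-state fragment.
  b* → 4 states
  bbb*b → 10 states
  a|bbb*b → 14 states

14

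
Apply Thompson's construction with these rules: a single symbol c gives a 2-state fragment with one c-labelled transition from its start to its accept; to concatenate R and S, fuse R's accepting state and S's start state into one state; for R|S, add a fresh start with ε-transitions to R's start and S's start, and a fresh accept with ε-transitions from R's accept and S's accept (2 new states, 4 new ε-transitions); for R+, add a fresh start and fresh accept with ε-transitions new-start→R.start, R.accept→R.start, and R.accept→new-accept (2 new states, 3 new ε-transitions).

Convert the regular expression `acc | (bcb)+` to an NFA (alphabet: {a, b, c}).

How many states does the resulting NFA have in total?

Recursing over subexpressions:
Each of the 6 symbol leaves contributes a 2-state fragment.
  acc → 4 states
  bcb → 4 states
  (bcb)+ → 6 states
  acc | (bcb)+ → 12 states

12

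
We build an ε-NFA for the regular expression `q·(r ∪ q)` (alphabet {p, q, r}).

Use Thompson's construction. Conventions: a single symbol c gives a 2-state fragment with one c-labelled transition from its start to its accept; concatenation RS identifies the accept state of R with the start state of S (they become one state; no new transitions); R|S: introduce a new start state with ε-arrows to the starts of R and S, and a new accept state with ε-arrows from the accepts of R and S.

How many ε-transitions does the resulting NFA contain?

4

Bottom-up over the parse tree:
Each of the 3 symbol leaves contributes 0 ε-transitions.
  r ∪ q = 4 ε-transitions
  q·(r ∪ q) = 4 ε-transitions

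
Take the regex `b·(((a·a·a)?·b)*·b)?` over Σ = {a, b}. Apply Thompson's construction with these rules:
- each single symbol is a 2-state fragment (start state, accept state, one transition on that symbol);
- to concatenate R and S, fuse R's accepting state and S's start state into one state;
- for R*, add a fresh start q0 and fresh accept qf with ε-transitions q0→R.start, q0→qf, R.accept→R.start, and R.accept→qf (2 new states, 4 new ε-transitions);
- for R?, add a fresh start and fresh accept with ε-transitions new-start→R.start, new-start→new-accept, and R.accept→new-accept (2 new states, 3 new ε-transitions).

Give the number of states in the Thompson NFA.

Building bottom-up:
Each of the 6 symbol leaves contributes a 2-state fragment.
  a·a·a = 4 states
  (a·a·a)? = 6 states
  (a·a·a)?·b = 7 states
  ((a·a·a)?·b)* = 9 states
  ((a·a·a)?·b)*·b = 10 states
  (((a·a·a)?·b)*·b)? = 12 states
  b·(((a·a·a)?·b)*·b)? = 13 states

13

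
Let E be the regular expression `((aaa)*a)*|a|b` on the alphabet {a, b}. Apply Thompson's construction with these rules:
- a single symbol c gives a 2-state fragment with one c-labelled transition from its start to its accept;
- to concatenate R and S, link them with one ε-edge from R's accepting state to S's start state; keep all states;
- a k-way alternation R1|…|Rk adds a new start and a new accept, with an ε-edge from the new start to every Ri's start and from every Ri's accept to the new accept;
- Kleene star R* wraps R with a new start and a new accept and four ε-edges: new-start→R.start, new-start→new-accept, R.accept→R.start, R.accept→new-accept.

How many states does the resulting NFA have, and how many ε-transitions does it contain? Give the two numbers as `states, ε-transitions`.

18, 17

By structural recursion:
Each of the 6 symbol leaves contributes 2 states and 0 ε-transitions.
  aaa → 6 states, 2 ε-transitions
  (aaa)* → 8 states, 6 ε-transitions
  (aaa)*a → 10 states, 7 ε-transitions
  ((aaa)*a)* → 12 states, 11 ε-transitions
  ((aaa)*a)*|a|b → 18 states, 17 ε-transitions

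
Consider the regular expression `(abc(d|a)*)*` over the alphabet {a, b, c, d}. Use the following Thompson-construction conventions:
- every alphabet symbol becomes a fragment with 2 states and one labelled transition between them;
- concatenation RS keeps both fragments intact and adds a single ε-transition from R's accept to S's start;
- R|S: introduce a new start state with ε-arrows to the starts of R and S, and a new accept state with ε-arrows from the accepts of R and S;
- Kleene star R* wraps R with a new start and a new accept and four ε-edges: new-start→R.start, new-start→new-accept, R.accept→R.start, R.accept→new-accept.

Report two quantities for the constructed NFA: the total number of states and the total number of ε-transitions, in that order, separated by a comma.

16, 15

By structural recursion:
Each of the 5 symbol leaves contributes 2 states and 0 ε-transitions.
  d|a : 6 states, 4 ε-transitions
  (d|a)* : 8 states, 8 ε-transitions
  abc(d|a)* : 14 states, 11 ε-transitions
  (abc(d|a)*)* : 16 states, 15 ε-transitions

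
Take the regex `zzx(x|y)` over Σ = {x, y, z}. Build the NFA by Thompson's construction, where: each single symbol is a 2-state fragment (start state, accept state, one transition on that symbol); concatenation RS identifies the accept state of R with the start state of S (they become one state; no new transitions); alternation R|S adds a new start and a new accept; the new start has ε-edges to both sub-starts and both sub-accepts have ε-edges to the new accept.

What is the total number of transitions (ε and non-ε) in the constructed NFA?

9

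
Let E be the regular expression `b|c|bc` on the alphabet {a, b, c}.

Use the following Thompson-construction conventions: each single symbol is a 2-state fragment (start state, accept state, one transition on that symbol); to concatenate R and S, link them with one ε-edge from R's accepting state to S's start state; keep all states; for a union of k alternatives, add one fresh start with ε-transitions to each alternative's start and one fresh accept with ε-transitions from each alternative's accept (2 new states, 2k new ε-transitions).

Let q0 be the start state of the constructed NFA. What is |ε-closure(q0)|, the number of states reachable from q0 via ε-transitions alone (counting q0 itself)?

Let C(F) = |ε-closure(F.start)| within fragment F, and note whether F accepts ε. Symbol fragments have C = 1 and do not accept ε. Then:
  bc — C equals the left operand's closure size = 1 (its accept is not ε-reachable, so the closure stops there)
  b|c|bc — C = 1 + 1 + 1 + 1 = 4 (the new accept is not ε-reachable since no branch accepts ε)

4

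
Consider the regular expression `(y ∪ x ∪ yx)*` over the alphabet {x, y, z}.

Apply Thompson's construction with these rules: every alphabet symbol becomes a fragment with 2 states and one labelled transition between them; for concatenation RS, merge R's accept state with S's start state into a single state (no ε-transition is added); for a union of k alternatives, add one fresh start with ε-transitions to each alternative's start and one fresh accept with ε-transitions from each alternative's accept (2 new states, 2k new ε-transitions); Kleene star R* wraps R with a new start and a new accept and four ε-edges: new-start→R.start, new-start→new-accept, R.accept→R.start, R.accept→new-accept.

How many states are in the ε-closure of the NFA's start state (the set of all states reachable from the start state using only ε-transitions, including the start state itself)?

6

Work bottom-up. For each fragment F, track |ε-closure(F.start)| and whether F's accept lies in that closure (i.e. whether F accepts ε). A single-symbol fragment has closure size 1 and does not accept ε.
  yx : same as the first factor's closure: |closure| = 1
  y ∪ x ∪ yx : new start ε-reaches every alternative's start; none of them accept ε, so the new accept is not reached: |closure| = 1 + 1 + 1 + 1 = 4
  (y ∪ x ∪ yx)* : the star's fresh start ε-reaches both the body's start and the fresh accept: |closure| = 2 + 4 = 6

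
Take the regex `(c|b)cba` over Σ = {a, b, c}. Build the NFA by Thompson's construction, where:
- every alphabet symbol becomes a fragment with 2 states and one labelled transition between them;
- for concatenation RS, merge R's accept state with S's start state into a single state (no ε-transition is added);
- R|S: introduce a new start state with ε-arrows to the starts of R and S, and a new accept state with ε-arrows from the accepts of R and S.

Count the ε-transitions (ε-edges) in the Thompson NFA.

Per subexpression:
Each of the 5 symbol leaves contributes 0 ε-transitions.
  c|b : 4 ε-transitions
  (c|b)cba : 4 ε-transitions

4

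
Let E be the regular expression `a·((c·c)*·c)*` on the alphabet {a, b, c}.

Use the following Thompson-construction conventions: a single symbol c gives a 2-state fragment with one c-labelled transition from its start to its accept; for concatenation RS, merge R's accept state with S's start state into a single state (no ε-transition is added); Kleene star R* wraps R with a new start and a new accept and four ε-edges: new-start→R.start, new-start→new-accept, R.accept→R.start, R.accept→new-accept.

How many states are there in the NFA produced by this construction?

9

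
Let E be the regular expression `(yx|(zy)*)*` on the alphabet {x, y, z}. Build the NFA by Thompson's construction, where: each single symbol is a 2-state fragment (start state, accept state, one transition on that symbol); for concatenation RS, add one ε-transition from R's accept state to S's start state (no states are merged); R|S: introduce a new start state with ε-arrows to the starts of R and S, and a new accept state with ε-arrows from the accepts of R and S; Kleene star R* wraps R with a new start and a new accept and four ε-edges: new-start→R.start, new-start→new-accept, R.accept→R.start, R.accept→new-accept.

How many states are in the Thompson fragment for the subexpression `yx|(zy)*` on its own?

Fragment for `yx|(zy)*`:
Each of the 4 symbol leaves contributes a 2-state fragment.
  yx → 4 states
  zy → 4 states
  (zy)* → 6 states
  yx|(zy)* → 12 states

12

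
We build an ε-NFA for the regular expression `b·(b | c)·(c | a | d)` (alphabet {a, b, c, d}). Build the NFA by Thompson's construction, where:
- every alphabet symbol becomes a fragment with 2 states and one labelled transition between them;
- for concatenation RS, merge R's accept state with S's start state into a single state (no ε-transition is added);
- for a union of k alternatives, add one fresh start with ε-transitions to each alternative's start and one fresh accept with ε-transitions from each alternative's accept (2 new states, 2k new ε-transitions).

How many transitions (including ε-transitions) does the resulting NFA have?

Bottom-up over the parse tree:
Each of the 6 symbol leaves contributes 1 transition (1 symbol, 0 ε).
  b | c : 6 transitions (2 symbol, 4 ε)
  c | a | d : 9 transitions (3 symbol, 6 ε)
  b·(b | c)·(c | a | d) : 16 transitions (6 symbol, 10 ε)

16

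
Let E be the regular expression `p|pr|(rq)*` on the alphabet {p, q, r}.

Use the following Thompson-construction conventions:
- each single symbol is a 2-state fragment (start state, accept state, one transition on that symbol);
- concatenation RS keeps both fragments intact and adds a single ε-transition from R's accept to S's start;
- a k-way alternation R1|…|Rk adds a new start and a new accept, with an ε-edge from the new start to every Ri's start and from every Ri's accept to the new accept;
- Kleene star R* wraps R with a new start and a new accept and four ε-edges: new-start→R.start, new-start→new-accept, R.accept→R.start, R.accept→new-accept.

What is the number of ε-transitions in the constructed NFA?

12

Per subexpression:
Each of the 5 symbol leaves contributes 0 ε-transitions.
  pr → 1 ε-transition
  rq → 1 ε-transition
  (rq)* → 5 ε-transitions
  p|pr|(rq)* → 12 ε-transitions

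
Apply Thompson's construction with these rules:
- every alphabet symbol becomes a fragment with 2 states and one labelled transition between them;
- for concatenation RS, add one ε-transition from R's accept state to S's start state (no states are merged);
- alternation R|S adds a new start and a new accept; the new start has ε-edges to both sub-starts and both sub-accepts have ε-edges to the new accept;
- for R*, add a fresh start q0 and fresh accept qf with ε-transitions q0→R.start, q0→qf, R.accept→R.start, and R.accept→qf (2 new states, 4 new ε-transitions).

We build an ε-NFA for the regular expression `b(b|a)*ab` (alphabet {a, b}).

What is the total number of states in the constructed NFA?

14

By structural recursion:
Each of the 5 symbol leaves contributes a 2-state fragment.
  b|a → 6 states
  (b|a)* → 8 states
  b(b|a)*ab → 14 states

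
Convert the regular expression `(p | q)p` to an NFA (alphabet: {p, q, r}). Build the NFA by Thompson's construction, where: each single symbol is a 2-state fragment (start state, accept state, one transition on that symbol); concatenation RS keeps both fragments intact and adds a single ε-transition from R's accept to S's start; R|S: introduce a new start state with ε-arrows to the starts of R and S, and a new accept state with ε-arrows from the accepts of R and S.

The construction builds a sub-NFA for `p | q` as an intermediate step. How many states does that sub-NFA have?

6

Fragment for `p | q`:
Each of the 2 symbol leaves contributes a 2-state fragment.
  p | q = 6 states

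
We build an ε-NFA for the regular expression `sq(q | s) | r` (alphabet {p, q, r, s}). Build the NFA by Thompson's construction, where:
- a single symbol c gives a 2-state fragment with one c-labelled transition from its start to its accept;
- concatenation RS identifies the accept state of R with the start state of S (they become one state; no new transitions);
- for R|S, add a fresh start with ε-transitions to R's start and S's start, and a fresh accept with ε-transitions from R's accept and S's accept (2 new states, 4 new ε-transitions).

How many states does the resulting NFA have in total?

By structural recursion:
Each of the 5 symbol leaves contributes a 2-state fragment.
  q | s — 6 states
  sq(q | s) — 8 states
  sq(q | s) | r — 12 states

12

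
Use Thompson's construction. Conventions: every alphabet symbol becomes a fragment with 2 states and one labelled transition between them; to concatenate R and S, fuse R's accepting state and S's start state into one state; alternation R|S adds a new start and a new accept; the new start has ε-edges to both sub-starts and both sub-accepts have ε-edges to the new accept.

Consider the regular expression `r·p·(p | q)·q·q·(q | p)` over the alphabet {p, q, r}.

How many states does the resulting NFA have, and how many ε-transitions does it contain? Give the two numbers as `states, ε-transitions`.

Bottom-up over the parse tree:
Each of the 8 symbol leaves contributes 2 states and 0 ε-transitions.
  p | q → 6 states, 4 ε-transitions
  q | p → 6 states, 4 ε-transitions
  r·p·(p | q)·q·q·(q | p) → 15 states, 8 ε-transitions

15, 8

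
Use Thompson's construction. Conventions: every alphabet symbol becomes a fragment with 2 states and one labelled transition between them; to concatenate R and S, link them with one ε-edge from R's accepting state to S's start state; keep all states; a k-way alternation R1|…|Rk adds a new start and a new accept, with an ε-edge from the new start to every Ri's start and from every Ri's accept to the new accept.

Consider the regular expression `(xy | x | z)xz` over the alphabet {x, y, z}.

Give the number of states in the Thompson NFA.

14

Bottom-up over the parse tree:
Each of the 6 symbol leaves contributes a 2-state fragment.
  xy → 4 states
  xy | x | z → 10 states
  (xy | x | z)xz → 14 states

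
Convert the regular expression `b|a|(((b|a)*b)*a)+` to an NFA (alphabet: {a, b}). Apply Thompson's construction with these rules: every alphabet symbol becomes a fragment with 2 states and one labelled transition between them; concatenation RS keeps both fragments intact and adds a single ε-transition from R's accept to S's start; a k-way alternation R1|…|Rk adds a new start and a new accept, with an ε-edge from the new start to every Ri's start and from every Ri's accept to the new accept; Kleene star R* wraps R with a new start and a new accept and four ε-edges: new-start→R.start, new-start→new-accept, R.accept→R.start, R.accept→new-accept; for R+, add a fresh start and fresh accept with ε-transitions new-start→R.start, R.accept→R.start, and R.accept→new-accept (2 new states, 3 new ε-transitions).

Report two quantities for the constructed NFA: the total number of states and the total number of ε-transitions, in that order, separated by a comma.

22, 23

Bottom-up over the parse tree:
Each of the 6 symbol leaves contributes 2 states and 0 ε-transitions.
  b|a : 6 states, 4 ε-transitions
  (b|a)* : 8 states, 8 ε-transitions
  (b|a)*b : 10 states, 9 ε-transitions
  ((b|a)*b)* : 12 states, 13 ε-transitions
  ((b|a)*b)*a : 14 states, 14 ε-transitions
  (((b|a)*b)*a)+ : 16 states, 17 ε-transitions
  b|a|(((b|a)*b)*a)+ : 22 states, 23 ε-transitions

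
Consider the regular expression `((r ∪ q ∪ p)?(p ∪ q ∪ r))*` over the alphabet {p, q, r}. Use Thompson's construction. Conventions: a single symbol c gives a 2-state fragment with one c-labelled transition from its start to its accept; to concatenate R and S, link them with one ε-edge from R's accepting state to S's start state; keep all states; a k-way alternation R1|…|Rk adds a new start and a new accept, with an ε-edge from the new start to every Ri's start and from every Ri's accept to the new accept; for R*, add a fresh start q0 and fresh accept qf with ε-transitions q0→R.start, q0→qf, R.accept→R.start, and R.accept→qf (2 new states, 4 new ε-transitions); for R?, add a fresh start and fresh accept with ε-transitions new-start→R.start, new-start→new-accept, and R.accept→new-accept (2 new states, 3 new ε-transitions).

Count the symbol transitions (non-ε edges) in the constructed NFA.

6

By structural recursion:
Each of the 6 symbol leaves contributes exactly 1 symbol transition.
  r ∪ q ∪ p = 3 symbol transitions
  (r ∪ q ∪ p)? = 3 symbol transitions
  p ∪ q ∪ r = 3 symbol transitions
  (r ∪ q ∪ p)?(p ∪ q ∪ r) = 6 symbol transitions
  ((r ∪ q ∪ p)?(p ∪ q ∪ r))* = 6 symbol transitions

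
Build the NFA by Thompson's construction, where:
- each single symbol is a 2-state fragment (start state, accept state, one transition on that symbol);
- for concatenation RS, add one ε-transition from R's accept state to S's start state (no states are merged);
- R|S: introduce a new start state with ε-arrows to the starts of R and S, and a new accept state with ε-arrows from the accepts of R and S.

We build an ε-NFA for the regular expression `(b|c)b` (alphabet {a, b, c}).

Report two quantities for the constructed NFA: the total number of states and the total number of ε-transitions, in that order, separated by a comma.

8, 5

Recursing over subexpressions:
Each of the 3 symbol leaves contributes 2 states and 0 ε-transitions.
  b|c : 6 states, 4 ε-transitions
  (b|c)b : 8 states, 5 ε-transitions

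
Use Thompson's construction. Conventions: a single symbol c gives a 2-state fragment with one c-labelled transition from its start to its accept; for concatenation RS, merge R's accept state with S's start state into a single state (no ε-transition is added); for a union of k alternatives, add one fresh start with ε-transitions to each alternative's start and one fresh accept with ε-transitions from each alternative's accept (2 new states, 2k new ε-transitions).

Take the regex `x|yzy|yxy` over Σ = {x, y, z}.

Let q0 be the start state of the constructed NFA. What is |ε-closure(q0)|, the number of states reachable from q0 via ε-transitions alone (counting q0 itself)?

4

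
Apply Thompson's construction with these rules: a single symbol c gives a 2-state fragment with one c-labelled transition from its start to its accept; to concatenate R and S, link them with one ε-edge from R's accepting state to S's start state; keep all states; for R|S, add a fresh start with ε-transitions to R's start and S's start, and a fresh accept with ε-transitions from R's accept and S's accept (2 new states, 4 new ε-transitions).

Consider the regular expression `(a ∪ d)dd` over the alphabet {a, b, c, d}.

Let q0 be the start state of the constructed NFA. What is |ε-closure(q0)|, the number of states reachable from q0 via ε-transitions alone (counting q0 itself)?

3

Work bottom-up. For each fragment F, track |ε-closure(F.start)| and whether F's accept lies in that closure (i.e. whether F accepts ε). A single-symbol fragment has closure size 1 and does not accept ε.
  a ∪ d → new start ε-reaches every alternative's start; none of them accept ε, so the new accept is not reached: C = 1 + 1 + 1 = 3
  (a ∪ d)dd → same as the first factor's closure: C = 3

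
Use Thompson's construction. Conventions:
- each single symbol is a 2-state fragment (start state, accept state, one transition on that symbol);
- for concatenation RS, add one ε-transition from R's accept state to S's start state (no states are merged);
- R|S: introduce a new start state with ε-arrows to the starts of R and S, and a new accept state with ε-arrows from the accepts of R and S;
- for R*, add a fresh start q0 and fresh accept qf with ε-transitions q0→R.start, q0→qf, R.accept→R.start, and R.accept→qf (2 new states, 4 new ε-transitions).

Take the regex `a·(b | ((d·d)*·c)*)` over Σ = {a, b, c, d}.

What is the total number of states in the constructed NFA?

16

By structural recursion:
Each of the 5 symbol leaves contributes a 2-state fragment.
  d·d : 4 states
  (d·d)* : 6 states
  (d·d)*·c : 8 states
  ((d·d)*·c)* : 10 states
  b | ((d·d)*·c)* : 14 states
  a·(b | ((d·d)*·c)*) : 16 states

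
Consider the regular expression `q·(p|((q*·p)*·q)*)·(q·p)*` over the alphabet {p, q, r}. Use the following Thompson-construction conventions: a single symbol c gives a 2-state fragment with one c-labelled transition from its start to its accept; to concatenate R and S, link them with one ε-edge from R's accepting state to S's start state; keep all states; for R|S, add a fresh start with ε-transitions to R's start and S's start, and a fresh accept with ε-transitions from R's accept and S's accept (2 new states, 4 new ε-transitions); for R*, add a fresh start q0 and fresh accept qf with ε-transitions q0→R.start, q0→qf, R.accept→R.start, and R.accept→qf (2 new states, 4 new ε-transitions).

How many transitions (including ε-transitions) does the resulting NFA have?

Recursing over subexpressions:
Each of the 7 symbol leaves contributes 1 transition (1 symbol, 0 ε).
  q* — 5 transitions (1 symbol, 4 ε)
  q*·p — 7 transitions (2 symbol, 5 ε)
  (q*·p)* — 11 transitions (2 symbol, 9 ε)
  (q*·p)*·q — 13 transitions (3 symbol, 10 ε)
  ((q*·p)*·q)* — 17 transitions (3 symbol, 14 ε)
  p|((q*·p)*·q)* — 22 transitions (4 symbol, 18 ε)
  q·p — 3 transitions (2 symbol, 1 ε)
  (q·p)* — 7 transitions (2 symbol, 5 ε)
  q·(p|((q*·p)*·q)*)·(q·p)* — 32 transitions (7 symbol, 25 ε)

32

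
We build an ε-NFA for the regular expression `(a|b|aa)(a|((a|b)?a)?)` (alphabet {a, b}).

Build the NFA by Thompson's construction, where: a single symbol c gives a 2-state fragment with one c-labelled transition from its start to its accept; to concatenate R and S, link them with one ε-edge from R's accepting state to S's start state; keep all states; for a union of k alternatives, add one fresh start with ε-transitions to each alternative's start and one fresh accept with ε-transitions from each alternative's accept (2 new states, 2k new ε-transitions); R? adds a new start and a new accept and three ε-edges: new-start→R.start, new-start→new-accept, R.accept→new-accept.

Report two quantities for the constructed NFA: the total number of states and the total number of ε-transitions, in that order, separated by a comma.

Recursing over subexpressions:
Each of the 8 symbol leaves contributes 2 states and 0 ε-transitions.
  aa = 4 states, 1 ε-transition
  a|b|aa = 10 states, 7 ε-transitions
  a|b = 6 states, 4 ε-transitions
  (a|b)? = 8 states, 7 ε-transitions
  (a|b)?a = 10 states, 8 ε-transitions
  ((a|b)?a)? = 12 states, 11 ε-transitions
  a|((a|b)?a)? = 16 states, 15 ε-transitions
  (a|b|aa)(a|((a|b)?a)?) = 26 states, 23 ε-transitions

26, 23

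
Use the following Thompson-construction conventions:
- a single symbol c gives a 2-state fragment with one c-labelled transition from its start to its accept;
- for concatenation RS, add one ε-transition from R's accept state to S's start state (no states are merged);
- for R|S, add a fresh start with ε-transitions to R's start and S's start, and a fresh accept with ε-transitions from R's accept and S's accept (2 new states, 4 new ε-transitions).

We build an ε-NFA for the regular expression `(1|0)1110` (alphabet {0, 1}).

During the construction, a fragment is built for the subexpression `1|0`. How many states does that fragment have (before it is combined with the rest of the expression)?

Fragment for `1|0`:
Each of the 2 symbol leaves contributes a 2-state fragment.
  1|0 = 6 states

6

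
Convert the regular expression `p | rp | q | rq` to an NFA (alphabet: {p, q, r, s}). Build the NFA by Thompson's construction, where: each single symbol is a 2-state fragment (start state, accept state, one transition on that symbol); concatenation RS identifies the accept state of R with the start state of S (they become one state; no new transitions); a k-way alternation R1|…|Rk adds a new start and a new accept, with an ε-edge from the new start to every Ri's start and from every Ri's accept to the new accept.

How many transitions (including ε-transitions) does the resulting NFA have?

14

Bottom-up over the parse tree:
Each of the 6 symbol leaves contributes 1 transition (1 symbol, 0 ε).
  rp = 2 transitions (2 symbol, 0 ε)
  rq = 2 transitions (2 symbol, 0 ε)
  p | rp | q | rq = 14 transitions (6 symbol, 8 ε)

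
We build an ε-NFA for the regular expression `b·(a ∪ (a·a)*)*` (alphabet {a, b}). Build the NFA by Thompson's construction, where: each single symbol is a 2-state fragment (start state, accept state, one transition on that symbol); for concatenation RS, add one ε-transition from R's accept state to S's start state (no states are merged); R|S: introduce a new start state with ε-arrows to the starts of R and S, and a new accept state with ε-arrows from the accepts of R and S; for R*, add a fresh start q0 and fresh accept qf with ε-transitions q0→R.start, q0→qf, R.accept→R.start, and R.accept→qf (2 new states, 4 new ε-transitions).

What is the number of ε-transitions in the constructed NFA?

14

Recursing over subexpressions:
Each of the 4 symbol leaves contributes 0 ε-transitions.
  a·a — 1 ε-transition
  (a·a)* — 5 ε-transitions
  a ∪ (a·a)* — 9 ε-transitions
  (a ∪ (a·a)*)* — 13 ε-transitions
  b·(a ∪ (a·a)*)* — 14 ε-transitions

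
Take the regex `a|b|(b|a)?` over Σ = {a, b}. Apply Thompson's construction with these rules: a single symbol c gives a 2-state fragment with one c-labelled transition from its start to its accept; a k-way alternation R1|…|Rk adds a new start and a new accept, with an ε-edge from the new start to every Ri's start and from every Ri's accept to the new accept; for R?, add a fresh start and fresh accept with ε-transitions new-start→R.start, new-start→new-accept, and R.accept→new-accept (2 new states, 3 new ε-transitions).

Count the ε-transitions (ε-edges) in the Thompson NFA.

Per subexpression:
Each of the 4 symbol leaves contributes 0 ε-transitions.
  b|a — 4 ε-transitions
  (b|a)? — 7 ε-transitions
  a|b|(b|a)? — 13 ε-transitions

13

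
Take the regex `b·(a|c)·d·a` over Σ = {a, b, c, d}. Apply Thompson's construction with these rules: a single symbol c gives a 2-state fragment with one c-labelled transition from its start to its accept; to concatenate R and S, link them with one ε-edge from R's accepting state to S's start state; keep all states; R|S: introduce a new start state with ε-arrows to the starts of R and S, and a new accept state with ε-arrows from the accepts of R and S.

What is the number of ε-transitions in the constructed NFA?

Bottom-up over the parse tree:
Each of the 5 symbol leaves contributes 0 ε-transitions.
  a|c : 4 ε-transitions
  b·(a|c)·d·a : 7 ε-transitions

7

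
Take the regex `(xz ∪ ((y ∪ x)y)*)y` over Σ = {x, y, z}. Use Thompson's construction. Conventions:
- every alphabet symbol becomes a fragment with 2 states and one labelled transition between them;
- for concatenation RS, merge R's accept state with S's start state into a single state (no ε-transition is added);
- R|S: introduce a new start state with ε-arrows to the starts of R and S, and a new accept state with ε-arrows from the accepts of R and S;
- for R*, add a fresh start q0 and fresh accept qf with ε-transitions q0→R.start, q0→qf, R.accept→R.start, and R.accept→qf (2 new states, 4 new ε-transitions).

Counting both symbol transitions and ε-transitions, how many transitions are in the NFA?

18

Building bottom-up:
Each of the 6 symbol leaves contributes 1 transition (1 symbol, 0 ε).
  xz — 2 transitions (2 symbol, 0 ε)
  y ∪ x — 6 transitions (2 symbol, 4 ε)
  (y ∪ x)y — 7 transitions (3 symbol, 4 ε)
  ((y ∪ x)y)* — 11 transitions (3 symbol, 8 ε)
  xz ∪ ((y ∪ x)y)* — 17 transitions (5 symbol, 12 ε)
  (xz ∪ ((y ∪ x)y)*)y — 18 transitions (6 symbol, 12 ε)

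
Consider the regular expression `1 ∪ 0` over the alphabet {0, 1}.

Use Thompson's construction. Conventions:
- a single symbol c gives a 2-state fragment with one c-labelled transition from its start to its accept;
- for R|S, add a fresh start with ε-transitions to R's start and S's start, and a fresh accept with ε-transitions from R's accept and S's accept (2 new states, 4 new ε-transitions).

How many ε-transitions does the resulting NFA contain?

4

Recursing over subexpressions:
Each of the 2 symbol leaves contributes 0 ε-transitions.
  1 ∪ 0 → 4 ε-transitions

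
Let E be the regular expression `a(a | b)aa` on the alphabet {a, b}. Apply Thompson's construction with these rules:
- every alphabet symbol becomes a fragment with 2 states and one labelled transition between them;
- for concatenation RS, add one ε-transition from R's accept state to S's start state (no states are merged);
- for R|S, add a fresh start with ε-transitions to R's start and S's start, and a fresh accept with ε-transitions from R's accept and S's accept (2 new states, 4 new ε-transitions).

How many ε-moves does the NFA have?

Building bottom-up:
Each of the 5 symbol leaves contributes 0 ε-transitions.
  a | b — 4 ε-transitions
  a(a | b)aa — 7 ε-transitions

7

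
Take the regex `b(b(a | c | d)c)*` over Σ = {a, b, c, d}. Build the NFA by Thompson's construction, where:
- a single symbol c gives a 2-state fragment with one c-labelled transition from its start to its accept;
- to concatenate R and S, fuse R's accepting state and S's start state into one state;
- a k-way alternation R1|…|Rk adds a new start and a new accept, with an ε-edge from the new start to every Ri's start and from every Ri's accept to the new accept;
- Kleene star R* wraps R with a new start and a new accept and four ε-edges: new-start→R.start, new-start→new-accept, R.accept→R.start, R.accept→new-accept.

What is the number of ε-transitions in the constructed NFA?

Building bottom-up:
Each of the 6 symbol leaves contributes 0 ε-transitions.
  a | c | d : 6 ε-transitions
  b(a | c | d)c : 6 ε-transitions
  (b(a | c | d)c)* : 10 ε-transitions
  b(b(a | c | d)c)* : 10 ε-transitions

10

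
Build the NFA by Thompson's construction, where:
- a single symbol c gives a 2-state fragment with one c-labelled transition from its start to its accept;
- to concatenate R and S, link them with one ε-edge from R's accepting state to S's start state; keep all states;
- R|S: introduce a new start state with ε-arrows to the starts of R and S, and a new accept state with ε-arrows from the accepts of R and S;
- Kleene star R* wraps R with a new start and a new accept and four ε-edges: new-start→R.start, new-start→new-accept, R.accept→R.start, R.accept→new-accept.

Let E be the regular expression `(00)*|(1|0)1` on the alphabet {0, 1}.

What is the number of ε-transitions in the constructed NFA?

Building bottom-up:
Each of the 5 symbol leaves contributes 0 ε-transitions.
  00 — 1 ε-transition
  (00)* — 5 ε-transitions
  1|0 — 4 ε-transitions
  (1|0)1 — 5 ε-transitions
  (00)*|(1|0)1 — 14 ε-transitions

14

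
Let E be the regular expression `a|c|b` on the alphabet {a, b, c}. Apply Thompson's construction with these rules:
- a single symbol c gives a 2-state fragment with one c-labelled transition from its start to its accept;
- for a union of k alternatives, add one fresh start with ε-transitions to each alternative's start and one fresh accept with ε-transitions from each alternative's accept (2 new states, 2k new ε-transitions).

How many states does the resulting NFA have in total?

8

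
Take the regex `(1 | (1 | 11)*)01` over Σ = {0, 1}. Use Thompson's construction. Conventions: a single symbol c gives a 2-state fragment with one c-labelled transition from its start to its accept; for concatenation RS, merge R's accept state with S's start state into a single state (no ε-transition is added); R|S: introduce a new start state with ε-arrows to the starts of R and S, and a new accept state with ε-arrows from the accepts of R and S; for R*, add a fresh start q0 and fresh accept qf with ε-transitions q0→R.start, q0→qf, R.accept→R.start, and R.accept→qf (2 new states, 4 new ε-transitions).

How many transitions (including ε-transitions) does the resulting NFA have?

18

Bottom-up over the parse tree:
Each of the 6 symbol leaves contributes 1 transition (1 symbol, 0 ε).
  11 → 2 transitions (2 symbol, 0 ε)
  1 | 11 → 7 transitions (3 symbol, 4 ε)
  (1 | 11)* → 11 transitions (3 symbol, 8 ε)
  1 | (1 | 11)* → 16 transitions (4 symbol, 12 ε)
  (1 | (1 | 11)*)01 → 18 transitions (6 symbol, 12 ε)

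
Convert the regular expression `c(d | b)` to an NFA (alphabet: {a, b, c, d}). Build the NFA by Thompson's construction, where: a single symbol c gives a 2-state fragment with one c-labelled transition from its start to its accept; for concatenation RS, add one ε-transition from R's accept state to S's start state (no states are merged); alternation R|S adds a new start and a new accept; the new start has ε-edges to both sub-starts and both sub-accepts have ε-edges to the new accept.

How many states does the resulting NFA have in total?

Recursing over subexpressions:
Each of the 3 symbol leaves contributes a 2-state fragment.
  d | b — 6 states
  c(d | b) — 8 states

8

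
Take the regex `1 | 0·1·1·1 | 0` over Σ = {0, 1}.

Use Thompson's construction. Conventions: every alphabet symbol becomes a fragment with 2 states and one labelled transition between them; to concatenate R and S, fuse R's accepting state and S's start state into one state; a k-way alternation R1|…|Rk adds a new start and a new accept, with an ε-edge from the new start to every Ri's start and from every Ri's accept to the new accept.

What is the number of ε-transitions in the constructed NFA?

6

Per subexpression:
Each of the 6 symbol leaves contributes 0 ε-transitions.
  0·1·1·1 → 0 ε-transitions
  1 | 0·1·1·1 | 0 → 6 ε-transitions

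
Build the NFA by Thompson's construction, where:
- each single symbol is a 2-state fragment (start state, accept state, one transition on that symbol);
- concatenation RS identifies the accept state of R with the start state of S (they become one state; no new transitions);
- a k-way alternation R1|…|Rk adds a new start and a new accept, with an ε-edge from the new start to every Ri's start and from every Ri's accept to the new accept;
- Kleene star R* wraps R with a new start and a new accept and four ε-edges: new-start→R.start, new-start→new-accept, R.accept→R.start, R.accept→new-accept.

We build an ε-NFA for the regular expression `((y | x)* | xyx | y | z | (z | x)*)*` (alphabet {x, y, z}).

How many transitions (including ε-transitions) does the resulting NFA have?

39

Per subexpression:
Each of the 9 symbol leaves contributes 1 transition (1 symbol, 0 ε).
  y | x → 6 transitions (2 symbol, 4 ε)
  (y | x)* → 10 transitions (2 symbol, 8 ε)
  xyx → 3 transitions (3 symbol, 0 ε)
  z | x → 6 transitions (2 symbol, 4 ε)
  (z | x)* → 10 transitions (2 symbol, 8 ε)
  (y | x)* | xyx | y | z | (z | x)* → 35 transitions (9 symbol, 26 ε)
  ((y | x)* | xyx | y | z | (z | x)*)* → 39 transitions (9 symbol, 30 ε)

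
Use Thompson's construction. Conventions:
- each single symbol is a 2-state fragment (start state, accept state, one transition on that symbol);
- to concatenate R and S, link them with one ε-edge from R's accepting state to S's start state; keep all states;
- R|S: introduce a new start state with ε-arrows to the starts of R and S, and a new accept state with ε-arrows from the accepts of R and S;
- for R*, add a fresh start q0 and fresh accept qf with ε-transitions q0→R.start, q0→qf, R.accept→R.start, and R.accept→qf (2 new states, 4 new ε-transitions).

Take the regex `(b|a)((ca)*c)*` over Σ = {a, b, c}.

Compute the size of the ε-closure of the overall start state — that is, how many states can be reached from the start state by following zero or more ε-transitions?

Compute the ε-closure size of each fragment's start state recursively; a symbol fragment's start has no outgoing ε-edge, so its closure is just itself (size 1).
  b|a — new start ε-reaches every alternative's start; none of them accept ε, so the new accept is not reached: |ε-closure| = 1 + 1 + 1 = 3
  ca — |ε-closure| equals the left operand's closure size = 1 (its accept is not ε-reachable, so the closure stops there)
  (ca)* — the star's fresh start ε-reaches both the body's start and the fresh accept: |ε-closure| = 2 + 1 = 3
  (ca)*c — the left operand accepts ε, so the closure extends into the next operand (via the concat ε-link); |ε-closure| = 3 + 1 = 4
  ((ca)*c)* — the star's fresh start ε-reaches both the body's start and the fresh accept: |ε-closure| = 2 + 4 = 6
  (b|a)((ca)*c)* — |ε-closure| equals the left operand's closure size = 3 (its accept is not ε-reachable, so the closure stops there)

3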